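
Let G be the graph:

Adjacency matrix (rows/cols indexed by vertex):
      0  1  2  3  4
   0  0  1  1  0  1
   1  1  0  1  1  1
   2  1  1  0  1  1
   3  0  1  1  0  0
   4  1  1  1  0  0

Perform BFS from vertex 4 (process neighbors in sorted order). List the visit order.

BFS from vertex 4 (neighbors processed in ascending order):
Visit order: 4, 0, 1, 2, 3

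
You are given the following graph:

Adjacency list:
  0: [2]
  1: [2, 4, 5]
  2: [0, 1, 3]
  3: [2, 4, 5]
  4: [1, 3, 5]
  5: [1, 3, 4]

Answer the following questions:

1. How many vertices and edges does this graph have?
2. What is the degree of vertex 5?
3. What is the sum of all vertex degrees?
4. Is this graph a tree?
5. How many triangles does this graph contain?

Count: 6 vertices, 8 edges.
Vertex 5 has neighbors [1, 3, 4], degree = 3.
Handshaking lemma: 2 * 8 = 16.
A tree on 6 vertices has 5 edges. This graph has 8 edges (3 extra). Not a tree.
Number of triangles = 2.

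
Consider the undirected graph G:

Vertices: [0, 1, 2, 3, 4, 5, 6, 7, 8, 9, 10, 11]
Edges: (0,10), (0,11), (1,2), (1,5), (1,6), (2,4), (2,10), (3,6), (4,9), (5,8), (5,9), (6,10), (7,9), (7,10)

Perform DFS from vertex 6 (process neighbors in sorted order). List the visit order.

DFS from vertex 6 (neighbors processed in ascending order):
Visit order: 6, 1, 2, 4, 9, 5, 8, 7, 10, 0, 11, 3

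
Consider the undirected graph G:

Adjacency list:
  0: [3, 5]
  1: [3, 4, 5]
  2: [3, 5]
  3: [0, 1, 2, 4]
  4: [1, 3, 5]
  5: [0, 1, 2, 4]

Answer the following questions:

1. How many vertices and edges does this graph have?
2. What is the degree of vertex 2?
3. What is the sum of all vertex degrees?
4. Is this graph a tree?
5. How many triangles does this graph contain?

Count: 6 vertices, 9 edges.
Vertex 2 has neighbors [3, 5], degree = 2.
Handshaking lemma: 2 * 9 = 18.
A tree on 6 vertices has 5 edges. This graph has 9 edges (4 extra). Not a tree.
Number of triangles = 2.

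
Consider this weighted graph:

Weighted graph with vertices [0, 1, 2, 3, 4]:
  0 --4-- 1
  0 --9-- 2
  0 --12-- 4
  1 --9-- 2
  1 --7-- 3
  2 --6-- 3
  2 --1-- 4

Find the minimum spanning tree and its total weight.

Applying Kruskal's algorithm (sort edges by weight, add if no cycle):
  Add (2,4) w=1
  Add (0,1) w=4
  Add (2,3) w=6
  Add (1,3) w=7
  Skip (0,2) w=9 (creates cycle)
  Skip (1,2) w=9 (creates cycle)
  Skip (0,4) w=12 (creates cycle)
MST weight = 18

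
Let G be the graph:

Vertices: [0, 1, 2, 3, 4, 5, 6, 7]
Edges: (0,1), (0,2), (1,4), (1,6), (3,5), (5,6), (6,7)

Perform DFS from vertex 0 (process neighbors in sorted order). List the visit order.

DFS from vertex 0 (neighbors processed in ascending order):
Visit order: 0, 1, 4, 6, 5, 3, 7, 2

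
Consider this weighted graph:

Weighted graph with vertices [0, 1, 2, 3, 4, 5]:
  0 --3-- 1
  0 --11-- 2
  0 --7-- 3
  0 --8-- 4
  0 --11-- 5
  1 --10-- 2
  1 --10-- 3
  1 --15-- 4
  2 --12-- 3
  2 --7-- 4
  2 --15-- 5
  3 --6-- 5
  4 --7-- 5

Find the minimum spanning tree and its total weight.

Applying Kruskal's algorithm (sort edges by weight, add if no cycle):
  Add (0,1) w=3
  Add (3,5) w=6
  Add (0,3) w=7
  Add (2,4) w=7
  Add (4,5) w=7
  Skip (0,4) w=8 (creates cycle)
  Skip (1,2) w=10 (creates cycle)
  Skip (1,3) w=10 (creates cycle)
  Skip (0,2) w=11 (creates cycle)
  Skip (0,5) w=11 (creates cycle)
  Skip (2,3) w=12 (creates cycle)
  Skip (1,4) w=15 (creates cycle)
  Skip (2,5) w=15 (creates cycle)
MST weight = 30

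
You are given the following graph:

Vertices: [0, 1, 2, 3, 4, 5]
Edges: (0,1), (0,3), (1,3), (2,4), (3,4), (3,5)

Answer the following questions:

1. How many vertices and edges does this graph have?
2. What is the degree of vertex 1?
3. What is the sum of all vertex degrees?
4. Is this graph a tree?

Count: 6 vertices, 6 edges.
Vertex 1 has neighbors [0, 3], degree = 2.
Handshaking lemma: 2 * 6 = 12.
A tree on 6 vertices has 5 edges. This graph has 6 edges (1 extra). Not a tree.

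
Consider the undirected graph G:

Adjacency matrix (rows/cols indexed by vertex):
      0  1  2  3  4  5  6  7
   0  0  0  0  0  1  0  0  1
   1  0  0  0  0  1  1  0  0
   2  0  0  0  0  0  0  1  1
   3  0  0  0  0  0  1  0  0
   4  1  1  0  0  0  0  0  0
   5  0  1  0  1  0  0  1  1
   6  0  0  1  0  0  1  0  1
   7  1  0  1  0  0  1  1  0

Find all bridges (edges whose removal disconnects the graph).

A bridge is an edge whose removal increases the number of connected components.
Bridges found: (3,5)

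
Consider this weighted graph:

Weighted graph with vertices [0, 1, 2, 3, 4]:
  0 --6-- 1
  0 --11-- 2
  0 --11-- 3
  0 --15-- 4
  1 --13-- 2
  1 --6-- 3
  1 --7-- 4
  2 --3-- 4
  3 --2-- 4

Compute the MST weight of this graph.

Applying Kruskal's algorithm (sort edges by weight, add if no cycle):
  Add (3,4) w=2
  Add (2,4) w=3
  Add (0,1) w=6
  Add (1,3) w=6
  Skip (1,4) w=7 (creates cycle)
  Skip (0,2) w=11 (creates cycle)
  Skip (0,3) w=11 (creates cycle)
  Skip (1,2) w=13 (creates cycle)
  Skip (0,4) w=15 (creates cycle)
MST weight = 17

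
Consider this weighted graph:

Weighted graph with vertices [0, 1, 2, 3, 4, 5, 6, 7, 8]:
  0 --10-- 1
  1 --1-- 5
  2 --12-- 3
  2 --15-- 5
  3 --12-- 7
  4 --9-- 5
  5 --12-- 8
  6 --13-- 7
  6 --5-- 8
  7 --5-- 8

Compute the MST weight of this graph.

Applying Kruskal's algorithm (sort edges by weight, add if no cycle):
  Add (1,5) w=1
  Add (6,8) w=5
  Add (7,8) w=5
  Add (4,5) w=9
  Add (0,1) w=10
  Add (2,3) w=12
  Add (3,7) w=12
  Add (5,8) w=12
  Skip (6,7) w=13 (creates cycle)
  Skip (2,5) w=15 (creates cycle)
MST weight = 66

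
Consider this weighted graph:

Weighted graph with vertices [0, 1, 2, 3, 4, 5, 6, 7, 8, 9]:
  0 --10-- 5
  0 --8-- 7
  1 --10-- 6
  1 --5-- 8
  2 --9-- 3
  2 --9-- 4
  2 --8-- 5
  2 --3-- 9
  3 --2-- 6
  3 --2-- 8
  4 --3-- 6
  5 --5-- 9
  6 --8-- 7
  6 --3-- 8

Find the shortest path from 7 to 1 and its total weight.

Using Dijkstra's algorithm from vertex 7:
Shortest path: 7 -> 6 -> 8 -> 1
Total weight: 8 + 3 + 5 = 16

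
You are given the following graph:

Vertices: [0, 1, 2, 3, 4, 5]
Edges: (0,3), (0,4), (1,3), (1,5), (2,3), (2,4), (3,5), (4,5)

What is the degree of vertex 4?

Vertex 4 has neighbors [0, 2, 5], so deg(4) = 3.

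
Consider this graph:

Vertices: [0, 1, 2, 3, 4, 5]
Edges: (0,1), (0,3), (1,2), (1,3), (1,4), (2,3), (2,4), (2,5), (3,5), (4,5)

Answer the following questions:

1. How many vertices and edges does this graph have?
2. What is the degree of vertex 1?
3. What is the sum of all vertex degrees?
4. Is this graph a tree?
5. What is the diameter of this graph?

Count: 6 vertices, 10 edges.
Vertex 1 has neighbors [0, 2, 3, 4], degree = 4.
Handshaking lemma: 2 * 10 = 20.
A tree on 6 vertices has 5 edges. This graph has 10 edges (5 extra). Not a tree.
Diameter (longest shortest path) = 2.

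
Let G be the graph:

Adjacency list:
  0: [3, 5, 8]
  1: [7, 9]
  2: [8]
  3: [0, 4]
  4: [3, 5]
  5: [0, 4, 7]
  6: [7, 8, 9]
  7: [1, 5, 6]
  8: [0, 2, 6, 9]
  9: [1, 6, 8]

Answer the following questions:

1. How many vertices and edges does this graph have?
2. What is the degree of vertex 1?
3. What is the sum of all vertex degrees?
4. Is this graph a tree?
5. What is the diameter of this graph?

Count: 10 vertices, 13 edges.
Vertex 1 has neighbors [7, 9], degree = 2.
Handshaking lemma: 2 * 13 = 26.
A tree on 10 vertices has 9 edges. This graph has 13 edges (4 extra). Not a tree.
Diameter (longest shortest path) = 4.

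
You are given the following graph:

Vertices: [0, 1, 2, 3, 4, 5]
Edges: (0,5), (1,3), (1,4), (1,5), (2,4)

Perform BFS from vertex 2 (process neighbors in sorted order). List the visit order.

BFS from vertex 2 (neighbors processed in ascending order):
Visit order: 2, 4, 1, 3, 5, 0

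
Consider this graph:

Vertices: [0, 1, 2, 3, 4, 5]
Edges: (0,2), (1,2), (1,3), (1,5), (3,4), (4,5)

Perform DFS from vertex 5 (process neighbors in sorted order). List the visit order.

DFS from vertex 5 (neighbors processed in ascending order):
Visit order: 5, 1, 2, 0, 3, 4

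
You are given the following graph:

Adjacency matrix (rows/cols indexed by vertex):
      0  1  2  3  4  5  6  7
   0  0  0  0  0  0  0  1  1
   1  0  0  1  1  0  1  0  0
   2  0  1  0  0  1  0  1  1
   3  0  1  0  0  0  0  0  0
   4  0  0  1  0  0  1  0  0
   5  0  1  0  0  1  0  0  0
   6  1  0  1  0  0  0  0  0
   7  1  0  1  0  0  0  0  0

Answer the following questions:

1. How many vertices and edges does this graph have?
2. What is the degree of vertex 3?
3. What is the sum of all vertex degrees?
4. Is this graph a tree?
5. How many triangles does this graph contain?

Count: 8 vertices, 9 edges.
Vertex 3 has neighbors [1], degree = 1.
Handshaking lemma: 2 * 9 = 18.
A tree on 8 vertices has 7 edges. This graph has 9 edges (2 extra). Not a tree.
Number of triangles = 0.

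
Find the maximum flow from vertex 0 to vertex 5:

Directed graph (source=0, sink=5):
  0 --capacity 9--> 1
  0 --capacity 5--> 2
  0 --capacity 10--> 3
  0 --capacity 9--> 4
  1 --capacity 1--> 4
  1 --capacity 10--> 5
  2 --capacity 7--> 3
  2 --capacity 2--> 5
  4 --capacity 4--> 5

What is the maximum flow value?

Computing max flow:
  Flow on (0->1): 9/9
  Flow on (0->2): 2/5
  Flow on (0->4): 4/9
  Flow on (1->5): 9/10
  Flow on (2->5): 2/2
  Flow on (4->5): 4/4
Maximum flow = 15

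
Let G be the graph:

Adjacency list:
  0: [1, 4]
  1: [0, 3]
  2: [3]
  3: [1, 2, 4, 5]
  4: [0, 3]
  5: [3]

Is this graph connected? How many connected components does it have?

Checking connectivity: the graph has 1 connected component(s).
All vertices are reachable from each other. The graph IS connected.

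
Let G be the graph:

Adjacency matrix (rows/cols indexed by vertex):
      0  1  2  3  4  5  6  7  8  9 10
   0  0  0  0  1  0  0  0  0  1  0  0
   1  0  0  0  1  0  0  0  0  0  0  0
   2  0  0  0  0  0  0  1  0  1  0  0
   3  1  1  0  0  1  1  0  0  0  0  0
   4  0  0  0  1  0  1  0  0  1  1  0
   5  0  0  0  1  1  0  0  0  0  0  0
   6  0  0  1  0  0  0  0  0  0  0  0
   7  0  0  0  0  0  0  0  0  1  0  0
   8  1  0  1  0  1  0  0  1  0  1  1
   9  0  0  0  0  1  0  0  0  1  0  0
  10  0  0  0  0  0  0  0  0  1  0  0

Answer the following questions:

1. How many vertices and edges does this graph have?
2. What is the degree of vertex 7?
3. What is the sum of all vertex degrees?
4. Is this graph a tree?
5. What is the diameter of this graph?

Count: 11 vertices, 13 edges.
Vertex 7 has neighbors [8], degree = 1.
Handshaking lemma: 2 * 13 = 26.
A tree on 11 vertices has 10 edges. This graph has 13 edges (3 extra). Not a tree.
Diameter (longest shortest path) = 5.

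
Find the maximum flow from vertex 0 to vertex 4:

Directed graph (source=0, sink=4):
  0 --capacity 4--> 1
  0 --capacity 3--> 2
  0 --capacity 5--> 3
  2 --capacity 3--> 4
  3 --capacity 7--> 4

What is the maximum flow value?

Computing max flow:
  Flow on (0->2): 3/3
  Flow on (0->3): 5/5
  Flow on (2->4): 3/3
  Flow on (3->4): 5/7
Maximum flow = 8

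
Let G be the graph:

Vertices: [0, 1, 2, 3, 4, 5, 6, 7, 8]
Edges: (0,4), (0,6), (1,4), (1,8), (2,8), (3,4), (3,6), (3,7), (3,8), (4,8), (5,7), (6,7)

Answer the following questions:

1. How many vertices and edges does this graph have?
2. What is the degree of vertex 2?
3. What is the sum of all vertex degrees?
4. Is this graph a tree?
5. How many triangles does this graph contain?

Count: 9 vertices, 12 edges.
Vertex 2 has neighbors [8], degree = 1.
Handshaking lemma: 2 * 12 = 24.
A tree on 9 vertices has 8 edges. This graph has 12 edges (4 extra). Not a tree.
Number of triangles = 3.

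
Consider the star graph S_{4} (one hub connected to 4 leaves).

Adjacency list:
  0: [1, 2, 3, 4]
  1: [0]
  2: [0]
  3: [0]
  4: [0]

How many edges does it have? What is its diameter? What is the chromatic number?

Star graph S_{4}: the hub connects to all 4 leaves.
Edges = 4.
Diameter = 2 (any leaf to hub is 1, leaf to leaf through hub is 2).
Star graphs are bipartite (hub vs leaves), so chromatic number = 2.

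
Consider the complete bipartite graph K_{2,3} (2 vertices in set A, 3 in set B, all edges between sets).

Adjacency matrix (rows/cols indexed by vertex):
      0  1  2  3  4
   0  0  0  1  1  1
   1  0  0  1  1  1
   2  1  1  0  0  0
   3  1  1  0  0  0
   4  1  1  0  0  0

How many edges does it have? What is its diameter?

K_{2,3} has 2 * 3 = 6 edges.
Any vertex reaches any opposite-side vertex in 1 step; same-side vertices reach in 2 steps via any opposite-side vertex.
Diameter = 2.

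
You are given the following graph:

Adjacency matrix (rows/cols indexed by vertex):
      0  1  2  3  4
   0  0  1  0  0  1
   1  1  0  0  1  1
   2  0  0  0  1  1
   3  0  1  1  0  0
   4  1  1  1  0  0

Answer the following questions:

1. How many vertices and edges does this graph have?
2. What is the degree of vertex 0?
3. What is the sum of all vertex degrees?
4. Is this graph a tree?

Count: 5 vertices, 6 edges.
Vertex 0 has neighbors [1, 4], degree = 2.
Handshaking lemma: 2 * 6 = 12.
A tree on 5 vertices has 4 edges. This graph has 6 edges (2 extra). Not a tree.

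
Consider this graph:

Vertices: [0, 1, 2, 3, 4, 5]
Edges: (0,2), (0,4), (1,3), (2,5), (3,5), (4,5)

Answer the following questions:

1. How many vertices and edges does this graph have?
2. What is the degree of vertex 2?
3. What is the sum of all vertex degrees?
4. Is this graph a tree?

Count: 6 vertices, 6 edges.
Vertex 2 has neighbors [0, 5], degree = 2.
Handshaking lemma: 2 * 6 = 12.
A tree on 6 vertices has 5 edges. This graph has 6 edges (1 extra). Not a tree.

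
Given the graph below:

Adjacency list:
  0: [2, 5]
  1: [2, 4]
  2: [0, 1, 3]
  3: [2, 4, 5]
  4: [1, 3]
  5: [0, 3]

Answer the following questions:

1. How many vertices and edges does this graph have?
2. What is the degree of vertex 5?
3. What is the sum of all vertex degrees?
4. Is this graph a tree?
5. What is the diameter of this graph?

Count: 6 vertices, 7 edges.
Vertex 5 has neighbors [0, 3], degree = 2.
Handshaking lemma: 2 * 7 = 14.
A tree on 6 vertices has 5 edges. This graph has 7 edges (2 extra). Not a tree.
Diameter (longest shortest path) = 3.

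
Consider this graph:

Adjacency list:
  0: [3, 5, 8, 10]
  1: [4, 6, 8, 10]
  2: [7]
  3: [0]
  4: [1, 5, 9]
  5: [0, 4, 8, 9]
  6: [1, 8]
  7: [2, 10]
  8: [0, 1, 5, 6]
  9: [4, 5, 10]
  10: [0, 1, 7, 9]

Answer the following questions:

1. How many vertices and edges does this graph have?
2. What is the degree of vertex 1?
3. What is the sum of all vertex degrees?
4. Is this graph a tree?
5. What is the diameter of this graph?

Count: 11 vertices, 16 edges.
Vertex 1 has neighbors [4, 6, 8, 10], degree = 4.
Handshaking lemma: 2 * 16 = 32.
A tree on 11 vertices has 10 edges. This graph has 16 edges (6 extra). Not a tree.
Diameter (longest shortest path) = 4.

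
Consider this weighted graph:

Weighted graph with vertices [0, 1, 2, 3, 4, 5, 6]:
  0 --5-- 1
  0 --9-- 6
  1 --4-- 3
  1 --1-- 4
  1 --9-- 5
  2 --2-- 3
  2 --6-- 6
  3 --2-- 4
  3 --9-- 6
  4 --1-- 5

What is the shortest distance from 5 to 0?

Using Dijkstra's algorithm from vertex 5:
Shortest path: 5 -> 4 -> 1 -> 0
Total weight: 1 + 1 + 5 = 7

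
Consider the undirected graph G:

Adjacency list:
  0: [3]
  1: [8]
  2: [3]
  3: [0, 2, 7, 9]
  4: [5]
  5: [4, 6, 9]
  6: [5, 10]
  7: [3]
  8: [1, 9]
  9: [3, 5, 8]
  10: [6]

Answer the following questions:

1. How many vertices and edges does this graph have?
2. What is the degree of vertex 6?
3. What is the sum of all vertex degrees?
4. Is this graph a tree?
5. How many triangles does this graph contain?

Count: 11 vertices, 10 edges.
Vertex 6 has neighbors [5, 10], degree = 2.
Handshaking lemma: 2 * 10 = 20.
A graph is a tree iff it is connected and has exactly n-1 edges. This graph is connected (all 11 vertices in one component) and has 11-1 = 10 edges. It is a tree.
Number of triangles = 0.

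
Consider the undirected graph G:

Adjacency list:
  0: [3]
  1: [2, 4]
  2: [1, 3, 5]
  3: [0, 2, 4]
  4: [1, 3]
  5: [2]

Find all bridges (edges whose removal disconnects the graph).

A bridge is an edge whose removal increases the number of connected components.
Bridges found: (0,3), (2,5)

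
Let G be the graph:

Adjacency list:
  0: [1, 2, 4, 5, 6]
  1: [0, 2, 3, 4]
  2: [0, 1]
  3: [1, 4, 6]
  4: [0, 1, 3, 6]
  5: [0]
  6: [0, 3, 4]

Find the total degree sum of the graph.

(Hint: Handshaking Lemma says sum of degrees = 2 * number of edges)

Count edges: 11 edges.
By Handshaking Lemma: sum of degrees = 2 * 11 = 22.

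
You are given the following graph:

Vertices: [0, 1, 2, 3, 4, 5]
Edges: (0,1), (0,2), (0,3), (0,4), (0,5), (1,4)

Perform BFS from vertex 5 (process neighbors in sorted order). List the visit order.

BFS from vertex 5 (neighbors processed in ascending order):
Visit order: 5, 0, 1, 2, 3, 4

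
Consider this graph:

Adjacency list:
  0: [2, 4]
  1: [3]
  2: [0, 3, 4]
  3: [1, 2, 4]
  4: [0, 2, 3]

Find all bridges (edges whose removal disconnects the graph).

A bridge is an edge whose removal increases the number of connected components.
Bridges found: (1,3)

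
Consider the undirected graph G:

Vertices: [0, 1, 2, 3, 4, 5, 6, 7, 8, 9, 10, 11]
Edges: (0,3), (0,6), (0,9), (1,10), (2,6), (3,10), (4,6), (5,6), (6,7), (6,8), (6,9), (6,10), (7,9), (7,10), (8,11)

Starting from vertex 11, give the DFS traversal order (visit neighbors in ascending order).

DFS from vertex 11 (neighbors processed in ascending order):
Visit order: 11, 8, 6, 0, 3, 10, 1, 7, 9, 2, 4, 5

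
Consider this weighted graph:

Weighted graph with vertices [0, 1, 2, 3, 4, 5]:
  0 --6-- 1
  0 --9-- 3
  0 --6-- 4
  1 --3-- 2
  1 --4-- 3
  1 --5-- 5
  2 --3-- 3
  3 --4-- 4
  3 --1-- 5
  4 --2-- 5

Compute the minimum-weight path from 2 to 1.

Using Dijkstra's algorithm from vertex 2:
Shortest path: 2 -> 1
Total weight: 3 = 3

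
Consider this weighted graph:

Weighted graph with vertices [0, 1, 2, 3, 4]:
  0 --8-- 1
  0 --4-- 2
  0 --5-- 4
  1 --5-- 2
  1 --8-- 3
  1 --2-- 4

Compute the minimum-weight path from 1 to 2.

Using Dijkstra's algorithm from vertex 1:
Shortest path: 1 -> 2
Total weight: 5 = 5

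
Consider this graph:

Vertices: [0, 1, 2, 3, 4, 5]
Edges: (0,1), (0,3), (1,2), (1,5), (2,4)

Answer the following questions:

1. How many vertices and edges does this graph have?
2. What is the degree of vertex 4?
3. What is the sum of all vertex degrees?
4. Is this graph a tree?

Count: 6 vertices, 5 edges.
Vertex 4 has neighbors [2], degree = 1.
Handshaking lemma: 2 * 5 = 10.
A graph is a tree iff it is connected and has exactly n-1 edges. This graph is connected (all 6 vertices in one component) and has 6-1 = 5 edges. It is a tree.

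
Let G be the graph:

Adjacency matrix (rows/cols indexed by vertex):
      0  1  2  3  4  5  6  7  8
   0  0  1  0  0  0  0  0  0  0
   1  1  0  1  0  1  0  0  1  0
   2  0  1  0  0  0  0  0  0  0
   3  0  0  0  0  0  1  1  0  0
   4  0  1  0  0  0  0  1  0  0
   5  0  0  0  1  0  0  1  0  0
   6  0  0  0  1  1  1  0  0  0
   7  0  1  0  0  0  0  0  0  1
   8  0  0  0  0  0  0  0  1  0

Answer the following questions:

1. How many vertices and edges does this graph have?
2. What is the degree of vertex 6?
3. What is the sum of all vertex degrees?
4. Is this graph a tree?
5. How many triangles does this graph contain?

Count: 9 vertices, 9 edges.
Vertex 6 has neighbors [3, 4, 5], degree = 3.
Handshaking lemma: 2 * 9 = 18.
A tree on 9 vertices has 8 edges. This graph has 9 edges (1 extra). Not a tree.
Number of triangles = 1.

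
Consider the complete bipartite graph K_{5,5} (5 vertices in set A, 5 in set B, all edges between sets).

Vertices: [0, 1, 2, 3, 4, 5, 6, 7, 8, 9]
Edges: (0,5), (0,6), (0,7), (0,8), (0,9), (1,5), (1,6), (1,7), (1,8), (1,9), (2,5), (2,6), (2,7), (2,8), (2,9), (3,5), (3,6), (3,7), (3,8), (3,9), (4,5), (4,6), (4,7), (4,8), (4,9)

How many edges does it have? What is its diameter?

K_{5,5} has 5 * 5 = 25 edges.
Any vertex reaches any opposite-side vertex in 1 step; same-side vertices reach in 2 steps via any opposite-side vertex.
Diameter = 2.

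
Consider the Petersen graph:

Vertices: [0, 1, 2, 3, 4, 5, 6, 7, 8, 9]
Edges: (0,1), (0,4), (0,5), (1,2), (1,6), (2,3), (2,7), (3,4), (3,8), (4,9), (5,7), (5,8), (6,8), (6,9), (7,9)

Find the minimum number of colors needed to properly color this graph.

The Petersen graph contains odd cycles (e.g. the outer 5-cycle), so chi >= 3.
A proper 3-coloring exists (it is a well-known 3-chromatic graph).
Chromatic number = 3.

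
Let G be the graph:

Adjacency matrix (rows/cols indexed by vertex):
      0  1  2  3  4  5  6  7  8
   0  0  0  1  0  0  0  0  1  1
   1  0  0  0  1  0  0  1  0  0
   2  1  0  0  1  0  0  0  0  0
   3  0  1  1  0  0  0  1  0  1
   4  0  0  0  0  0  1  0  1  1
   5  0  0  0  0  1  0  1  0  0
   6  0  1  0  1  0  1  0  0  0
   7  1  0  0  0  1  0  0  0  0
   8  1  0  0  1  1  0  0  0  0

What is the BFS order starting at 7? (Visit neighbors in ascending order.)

BFS from vertex 7 (neighbors processed in ascending order):
Visit order: 7, 0, 4, 2, 8, 5, 3, 6, 1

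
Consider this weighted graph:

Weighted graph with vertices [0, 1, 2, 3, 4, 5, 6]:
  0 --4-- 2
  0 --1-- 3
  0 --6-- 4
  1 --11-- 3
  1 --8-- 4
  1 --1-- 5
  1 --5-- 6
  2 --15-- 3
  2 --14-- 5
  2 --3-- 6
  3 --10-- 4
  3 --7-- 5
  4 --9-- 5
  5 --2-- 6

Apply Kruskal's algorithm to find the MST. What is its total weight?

Applying Kruskal's algorithm (sort edges by weight, add if no cycle):
  Add (0,3) w=1
  Add (1,5) w=1
  Add (5,6) w=2
  Add (2,6) w=3
  Add (0,2) w=4
  Skip (1,6) w=5 (creates cycle)
  Add (0,4) w=6
  Skip (3,5) w=7 (creates cycle)
  Skip (1,4) w=8 (creates cycle)
  Skip (4,5) w=9 (creates cycle)
  Skip (3,4) w=10 (creates cycle)
  Skip (1,3) w=11 (creates cycle)
  Skip (2,5) w=14 (creates cycle)
  Skip (2,3) w=15 (creates cycle)
MST weight = 17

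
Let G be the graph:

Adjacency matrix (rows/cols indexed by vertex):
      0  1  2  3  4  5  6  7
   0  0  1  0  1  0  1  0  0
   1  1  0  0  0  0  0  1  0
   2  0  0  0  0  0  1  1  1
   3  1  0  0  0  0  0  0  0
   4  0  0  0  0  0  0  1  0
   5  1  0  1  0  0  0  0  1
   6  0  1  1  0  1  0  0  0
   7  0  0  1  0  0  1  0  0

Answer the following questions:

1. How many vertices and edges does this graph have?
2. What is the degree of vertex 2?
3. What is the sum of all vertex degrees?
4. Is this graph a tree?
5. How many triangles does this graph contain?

Count: 8 vertices, 9 edges.
Vertex 2 has neighbors [5, 6, 7], degree = 3.
Handshaking lemma: 2 * 9 = 18.
A tree on 8 vertices has 7 edges. This graph has 9 edges (2 extra). Not a tree.
Number of triangles = 1.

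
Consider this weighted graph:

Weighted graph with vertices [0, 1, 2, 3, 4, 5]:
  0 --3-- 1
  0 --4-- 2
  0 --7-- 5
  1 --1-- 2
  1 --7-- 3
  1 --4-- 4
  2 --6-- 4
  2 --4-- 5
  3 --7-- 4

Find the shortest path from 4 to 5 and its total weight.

Using Dijkstra's algorithm from vertex 4:
Shortest path: 4 -> 1 -> 2 -> 5
Total weight: 4 + 1 + 4 = 9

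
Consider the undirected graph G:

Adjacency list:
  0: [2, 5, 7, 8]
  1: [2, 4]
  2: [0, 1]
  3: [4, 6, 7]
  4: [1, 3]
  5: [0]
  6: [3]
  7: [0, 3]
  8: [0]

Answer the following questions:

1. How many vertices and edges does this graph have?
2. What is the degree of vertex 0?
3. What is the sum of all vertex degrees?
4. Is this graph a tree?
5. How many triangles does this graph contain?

Count: 9 vertices, 9 edges.
Vertex 0 has neighbors [2, 5, 7, 8], degree = 4.
Handshaking lemma: 2 * 9 = 18.
A tree on 9 vertices has 8 edges. This graph has 9 edges (1 extra). Not a tree.
Number of triangles = 0.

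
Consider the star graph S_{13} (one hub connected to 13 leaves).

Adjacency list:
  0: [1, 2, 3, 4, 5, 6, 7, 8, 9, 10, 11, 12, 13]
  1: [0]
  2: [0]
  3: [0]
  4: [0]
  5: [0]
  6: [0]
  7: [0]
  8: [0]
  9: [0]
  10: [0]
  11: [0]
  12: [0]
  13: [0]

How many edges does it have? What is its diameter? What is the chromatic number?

Star graph S_{13}: the hub connects to all 13 leaves.
Edges = 13.
Diameter = 2 (any leaf to hub is 1, leaf to leaf through hub is 2).
Star graphs are bipartite (hub vs leaves), so chromatic number = 2.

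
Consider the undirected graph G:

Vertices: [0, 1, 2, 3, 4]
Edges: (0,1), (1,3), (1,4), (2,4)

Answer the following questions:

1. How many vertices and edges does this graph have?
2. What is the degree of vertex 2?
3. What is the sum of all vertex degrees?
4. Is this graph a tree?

Count: 5 vertices, 4 edges.
Vertex 2 has neighbors [4], degree = 1.
Handshaking lemma: 2 * 4 = 8.
A graph is a tree iff it is connected and has exactly n-1 edges. This graph is connected (all 5 vertices in one component) and has 5-1 = 4 edges. It is a tree.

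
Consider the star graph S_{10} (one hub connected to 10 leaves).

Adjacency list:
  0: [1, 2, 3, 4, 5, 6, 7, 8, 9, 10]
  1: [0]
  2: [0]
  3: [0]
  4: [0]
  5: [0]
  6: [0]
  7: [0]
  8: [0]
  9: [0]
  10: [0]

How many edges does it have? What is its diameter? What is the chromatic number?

Star graph S_{10}: the hub connects to all 10 leaves.
Edges = 10.
Diameter = 2 (any leaf to hub is 1, leaf to leaf through hub is 2).
Star graphs are bipartite (hub vs leaves), so chromatic number = 2.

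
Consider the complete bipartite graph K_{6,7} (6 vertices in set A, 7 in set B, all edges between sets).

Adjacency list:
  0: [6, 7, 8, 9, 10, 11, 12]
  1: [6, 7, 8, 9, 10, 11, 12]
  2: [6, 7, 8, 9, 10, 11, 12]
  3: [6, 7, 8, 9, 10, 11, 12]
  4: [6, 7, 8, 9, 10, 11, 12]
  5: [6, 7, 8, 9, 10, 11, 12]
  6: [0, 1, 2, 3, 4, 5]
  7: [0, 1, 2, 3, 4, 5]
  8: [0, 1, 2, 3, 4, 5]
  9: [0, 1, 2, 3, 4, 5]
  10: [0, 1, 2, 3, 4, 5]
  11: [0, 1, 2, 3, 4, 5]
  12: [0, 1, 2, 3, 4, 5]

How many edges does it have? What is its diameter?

K_{6,7} has 6 * 7 = 42 edges.
Any vertex reaches any opposite-side vertex in 1 step; same-side vertices reach in 2 steps via any opposite-side vertex.
Diameter = 2.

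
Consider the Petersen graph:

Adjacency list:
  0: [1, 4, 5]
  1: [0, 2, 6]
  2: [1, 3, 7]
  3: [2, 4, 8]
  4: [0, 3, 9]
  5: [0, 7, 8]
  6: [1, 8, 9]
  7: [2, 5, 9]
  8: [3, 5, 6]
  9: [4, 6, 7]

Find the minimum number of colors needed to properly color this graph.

The Petersen graph contains odd cycles (e.g. the outer 5-cycle), so chi >= 3.
A proper 3-coloring exists (it is a well-known 3-chromatic graph).
Chromatic number = 3.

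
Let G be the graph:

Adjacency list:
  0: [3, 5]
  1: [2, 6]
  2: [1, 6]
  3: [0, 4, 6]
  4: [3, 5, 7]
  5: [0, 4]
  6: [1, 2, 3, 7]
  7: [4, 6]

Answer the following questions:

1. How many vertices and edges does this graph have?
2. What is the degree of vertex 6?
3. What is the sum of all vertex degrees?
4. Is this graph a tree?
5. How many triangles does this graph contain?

Count: 8 vertices, 10 edges.
Vertex 6 has neighbors [1, 2, 3, 7], degree = 4.
Handshaking lemma: 2 * 10 = 20.
A tree on 8 vertices has 7 edges. This graph has 10 edges (3 extra). Not a tree.
Number of triangles = 1.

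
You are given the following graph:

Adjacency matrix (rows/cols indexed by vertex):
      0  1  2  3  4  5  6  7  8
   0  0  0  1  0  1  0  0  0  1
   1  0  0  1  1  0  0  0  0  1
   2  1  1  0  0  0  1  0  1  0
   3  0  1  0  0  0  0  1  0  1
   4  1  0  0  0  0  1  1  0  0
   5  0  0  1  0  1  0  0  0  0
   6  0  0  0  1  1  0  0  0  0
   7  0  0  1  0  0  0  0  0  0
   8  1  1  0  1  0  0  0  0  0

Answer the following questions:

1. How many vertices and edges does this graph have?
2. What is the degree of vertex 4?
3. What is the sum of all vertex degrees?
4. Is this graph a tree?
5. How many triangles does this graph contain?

Count: 9 vertices, 12 edges.
Vertex 4 has neighbors [0, 5, 6], degree = 3.
Handshaking lemma: 2 * 12 = 24.
A tree on 9 vertices has 8 edges. This graph has 12 edges (4 extra). Not a tree.
Number of triangles = 1.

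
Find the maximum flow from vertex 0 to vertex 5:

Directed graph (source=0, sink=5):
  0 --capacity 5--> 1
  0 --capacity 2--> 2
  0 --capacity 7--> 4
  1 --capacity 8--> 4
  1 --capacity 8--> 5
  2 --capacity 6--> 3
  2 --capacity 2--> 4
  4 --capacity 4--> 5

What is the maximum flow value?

Computing max flow:
  Flow on (0->1): 5/5
  Flow on (0->4): 4/7
  Flow on (1->5): 5/8
  Flow on (4->5): 4/4
Maximum flow = 9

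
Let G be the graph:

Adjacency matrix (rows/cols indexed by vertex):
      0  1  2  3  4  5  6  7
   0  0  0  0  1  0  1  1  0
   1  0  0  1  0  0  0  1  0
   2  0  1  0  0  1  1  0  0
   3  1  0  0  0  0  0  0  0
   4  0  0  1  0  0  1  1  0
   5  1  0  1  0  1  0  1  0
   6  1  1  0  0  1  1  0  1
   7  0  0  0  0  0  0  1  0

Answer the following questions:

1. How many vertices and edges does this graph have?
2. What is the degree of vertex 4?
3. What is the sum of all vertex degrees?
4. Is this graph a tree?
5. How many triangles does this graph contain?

Count: 8 vertices, 11 edges.
Vertex 4 has neighbors [2, 5, 6], degree = 3.
Handshaking lemma: 2 * 11 = 22.
A tree on 8 vertices has 7 edges. This graph has 11 edges (4 extra). Not a tree.
Number of triangles = 3.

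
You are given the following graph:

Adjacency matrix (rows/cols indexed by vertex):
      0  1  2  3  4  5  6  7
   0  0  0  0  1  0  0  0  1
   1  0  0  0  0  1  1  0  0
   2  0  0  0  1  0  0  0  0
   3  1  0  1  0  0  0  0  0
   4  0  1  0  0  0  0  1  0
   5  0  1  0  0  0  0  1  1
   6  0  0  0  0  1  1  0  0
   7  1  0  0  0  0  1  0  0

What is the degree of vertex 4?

Vertex 4 has neighbors [1, 6], so deg(4) = 2.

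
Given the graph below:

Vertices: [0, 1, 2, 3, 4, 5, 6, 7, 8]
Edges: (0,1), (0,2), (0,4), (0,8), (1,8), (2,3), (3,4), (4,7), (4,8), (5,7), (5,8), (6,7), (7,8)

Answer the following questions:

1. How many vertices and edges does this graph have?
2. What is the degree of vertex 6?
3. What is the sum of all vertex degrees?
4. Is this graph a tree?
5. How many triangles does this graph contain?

Count: 9 vertices, 13 edges.
Vertex 6 has neighbors [7], degree = 1.
Handshaking lemma: 2 * 13 = 26.
A tree on 9 vertices has 8 edges. This graph has 13 edges (5 extra). Not a tree.
Number of triangles = 4.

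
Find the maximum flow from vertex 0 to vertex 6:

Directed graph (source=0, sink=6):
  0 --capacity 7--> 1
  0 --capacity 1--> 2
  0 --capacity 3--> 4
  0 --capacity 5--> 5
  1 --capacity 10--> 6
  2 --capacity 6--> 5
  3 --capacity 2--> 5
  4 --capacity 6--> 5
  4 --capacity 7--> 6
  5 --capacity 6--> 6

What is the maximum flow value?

Computing max flow:
  Flow on (0->1): 7/7
  Flow on (0->2): 1/1
  Flow on (0->4): 3/3
  Flow on (0->5): 5/5
  Flow on (1->6): 7/10
  Flow on (2->5): 1/6
  Flow on (4->6): 3/7
  Flow on (5->6): 6/6
Maximum flow = 16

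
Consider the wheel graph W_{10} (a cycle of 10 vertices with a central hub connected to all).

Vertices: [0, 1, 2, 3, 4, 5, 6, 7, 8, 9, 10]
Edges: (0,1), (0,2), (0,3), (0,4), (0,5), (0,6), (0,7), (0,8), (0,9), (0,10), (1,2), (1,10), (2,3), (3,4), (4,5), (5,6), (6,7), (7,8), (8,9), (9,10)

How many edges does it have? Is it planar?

Wheel graph W_{10}: 10 cycle edges + 10 spoke edges = 20 edges.
Total vertices: 11.
The graph is planar.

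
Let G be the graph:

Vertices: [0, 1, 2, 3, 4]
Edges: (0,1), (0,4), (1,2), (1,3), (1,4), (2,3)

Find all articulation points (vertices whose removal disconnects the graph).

An articulation point is a vertex whose removal disconnects the graph.
Articulation points: [1]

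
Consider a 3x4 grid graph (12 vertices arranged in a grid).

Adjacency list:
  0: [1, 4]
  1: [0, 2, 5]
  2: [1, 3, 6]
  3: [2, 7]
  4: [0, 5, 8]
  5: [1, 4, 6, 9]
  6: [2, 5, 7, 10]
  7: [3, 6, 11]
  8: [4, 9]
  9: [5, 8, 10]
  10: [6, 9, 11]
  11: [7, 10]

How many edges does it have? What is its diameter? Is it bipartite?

A 3x4 grid has 8 vertical edges and 9 horizontal edges.
Total edges = 8 + 9 = 17.
Diameter = (3-1) + (4-1) = 5 (corner to opposite corner).
Grid graphs are bipartite (checkerboard coloring).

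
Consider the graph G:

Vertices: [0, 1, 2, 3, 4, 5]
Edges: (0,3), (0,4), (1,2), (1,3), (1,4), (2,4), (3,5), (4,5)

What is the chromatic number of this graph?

The graph has a maximum clique of size 3 (lower bound on chromatic number).
A valid 3-coloring: {0: 1, 1: 1, 2: 2, 3: 0, 4: 0, 5: 1}.
Chromatic number = 3.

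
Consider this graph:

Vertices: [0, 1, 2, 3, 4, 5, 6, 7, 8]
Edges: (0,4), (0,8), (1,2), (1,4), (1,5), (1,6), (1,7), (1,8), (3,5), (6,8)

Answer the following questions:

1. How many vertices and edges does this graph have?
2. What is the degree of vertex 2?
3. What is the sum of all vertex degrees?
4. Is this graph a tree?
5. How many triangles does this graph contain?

Count: 9 vertices, 10 edges.
Vertex 2 has neighbors [1], degree = 1.
Handshaking lemma: 2 * 10 = 20.
A tree on 9 vertices has 8 edges. This graph has 10 edges (2 extra). Not a tree.
Number of triangles = 1.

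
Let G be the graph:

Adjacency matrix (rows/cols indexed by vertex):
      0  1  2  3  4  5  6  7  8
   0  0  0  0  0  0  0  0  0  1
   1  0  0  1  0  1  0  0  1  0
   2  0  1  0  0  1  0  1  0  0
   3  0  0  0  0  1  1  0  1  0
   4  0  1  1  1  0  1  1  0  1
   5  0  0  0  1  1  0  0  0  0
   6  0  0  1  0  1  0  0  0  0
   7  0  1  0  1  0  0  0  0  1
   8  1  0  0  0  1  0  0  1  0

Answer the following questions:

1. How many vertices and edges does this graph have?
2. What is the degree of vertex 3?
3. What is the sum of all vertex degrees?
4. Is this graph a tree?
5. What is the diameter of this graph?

Count: 9 vertices, 13 edges.
Vertex 3 has neighbors [4, 5, 7], degree = 3.
Handshaking lemma: 2 * 13 = 26.
A tree on 9 vertices has 8 edges. This graph has 13 edges (5 extra). Not a tree.
Diameter (longest shortest path) = 3.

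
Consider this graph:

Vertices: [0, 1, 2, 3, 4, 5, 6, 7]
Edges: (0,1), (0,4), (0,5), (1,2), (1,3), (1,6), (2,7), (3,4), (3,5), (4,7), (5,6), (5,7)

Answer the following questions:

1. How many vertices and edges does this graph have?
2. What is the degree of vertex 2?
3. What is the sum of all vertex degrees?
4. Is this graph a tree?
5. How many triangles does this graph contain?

Count: 8 vertices, 12 edges.
Vertex 2 has neighbors [1, 7], degree = 2.
Handshaking lemma: 2 * 12 = 24.
A tree on 8 vertices has 7 edges. This graph has 12 edges (5 extra). Not a tree.
Number of triangles = 0.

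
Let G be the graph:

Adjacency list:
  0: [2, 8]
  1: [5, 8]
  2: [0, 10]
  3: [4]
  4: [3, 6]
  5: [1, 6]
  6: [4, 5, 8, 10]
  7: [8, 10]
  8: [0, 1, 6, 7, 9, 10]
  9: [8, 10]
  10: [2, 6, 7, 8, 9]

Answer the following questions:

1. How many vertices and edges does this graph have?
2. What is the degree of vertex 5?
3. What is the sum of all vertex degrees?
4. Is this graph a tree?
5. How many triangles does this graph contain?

Count: 11 vertices, 15 edges.
Vertex 5 has neighbors [1, 6], degree = 2.
Handshaking lemma: 2 * 15 = 30.
A tree on 11 vertices has 10 edges. This graph has 15 edges (5 extra). Not a tree.
Number of triangles = 3.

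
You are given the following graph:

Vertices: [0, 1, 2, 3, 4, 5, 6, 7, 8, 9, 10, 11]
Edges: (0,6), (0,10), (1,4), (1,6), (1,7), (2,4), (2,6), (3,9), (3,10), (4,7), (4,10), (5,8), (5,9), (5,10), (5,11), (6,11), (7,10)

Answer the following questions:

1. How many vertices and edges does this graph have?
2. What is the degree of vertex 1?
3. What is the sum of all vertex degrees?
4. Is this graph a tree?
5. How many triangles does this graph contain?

Count: 12 vertices, 17 edges.
Vertex 1 has neighbors [4, 6, 7], degree = 3.
Handshaking lemma: 2 * 17 = 34.
A tree on 12 vertices has 11 edges. This graph has 17 edges (6 extra). Not a tree.
Number of triangles = 2.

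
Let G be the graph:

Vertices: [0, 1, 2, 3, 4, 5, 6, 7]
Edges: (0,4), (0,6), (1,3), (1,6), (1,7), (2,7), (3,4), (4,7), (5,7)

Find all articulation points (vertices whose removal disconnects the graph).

An articulation point is a vertex whose removal disconnects the graph.
Articulation points: [7]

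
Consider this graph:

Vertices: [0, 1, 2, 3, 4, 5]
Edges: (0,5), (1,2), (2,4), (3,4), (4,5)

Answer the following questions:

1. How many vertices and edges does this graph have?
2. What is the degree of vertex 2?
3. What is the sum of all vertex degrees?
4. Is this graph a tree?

Count: 6 vertices, 5 edges.
Vertex 2 has neighbors [1, 4], degree = 2.
Handshaking lemma: 2 * 5 = 10.
A graph is a tree iff it is connected and has exactly n-1 edges. This graph is connected (all 6 vertices in one component) and has 6-1 = 5 edges. It is a tree.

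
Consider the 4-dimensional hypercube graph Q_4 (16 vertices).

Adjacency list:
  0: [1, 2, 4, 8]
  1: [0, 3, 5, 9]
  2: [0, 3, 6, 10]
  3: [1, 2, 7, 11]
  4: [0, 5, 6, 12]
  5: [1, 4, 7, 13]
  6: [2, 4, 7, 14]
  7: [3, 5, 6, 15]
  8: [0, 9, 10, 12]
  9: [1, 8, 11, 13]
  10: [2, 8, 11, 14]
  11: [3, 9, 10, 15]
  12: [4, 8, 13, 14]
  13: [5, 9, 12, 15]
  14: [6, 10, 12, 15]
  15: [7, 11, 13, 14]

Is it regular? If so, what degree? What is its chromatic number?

In Q_4, every vertex has exactly 4 neighbors (flip one of 4 bits), so it is 4-regular.
Q_4 is bipartite (partition by bit-parity), so chromatic number = 2.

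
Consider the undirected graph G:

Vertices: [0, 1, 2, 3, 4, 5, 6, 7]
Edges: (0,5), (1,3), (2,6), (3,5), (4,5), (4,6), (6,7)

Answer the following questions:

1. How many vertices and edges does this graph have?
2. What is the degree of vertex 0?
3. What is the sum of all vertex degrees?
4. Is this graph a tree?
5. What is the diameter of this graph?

Count: 8 vertices, 7 edges.
Vertex 0 has neighbors [5], degree = 1.
Handshaking lemma: 2 * 7 = 14.
A graph is a tree iff it is connected and has exactly n-1 edges. This graph is connected (all 8 vertices in one component) and has 8-1 = 7 edges. It is a tree.
Diameter (longest shortest path) = 5.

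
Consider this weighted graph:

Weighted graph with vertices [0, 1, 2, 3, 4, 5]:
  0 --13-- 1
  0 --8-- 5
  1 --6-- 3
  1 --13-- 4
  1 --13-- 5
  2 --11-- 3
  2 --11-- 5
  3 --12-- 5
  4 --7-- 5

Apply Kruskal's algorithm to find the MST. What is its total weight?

Applying Kruskal's algorithm (sort edges by weight, add if no cycle):
  Add (1,3) w=6
  Add (4,5) w=7
  Add (0,5) w=8
  Add (2,5) w=11
  Add (2,3) w=11
  Skip (3,5) w=12 (creates cycle)
  Skip (0,1) w=13 (creates cycle)
  Skip (1,4) w=13 (creates cycle)
  Skip (1,5) w=13 (creates cycle)
MST weight = 43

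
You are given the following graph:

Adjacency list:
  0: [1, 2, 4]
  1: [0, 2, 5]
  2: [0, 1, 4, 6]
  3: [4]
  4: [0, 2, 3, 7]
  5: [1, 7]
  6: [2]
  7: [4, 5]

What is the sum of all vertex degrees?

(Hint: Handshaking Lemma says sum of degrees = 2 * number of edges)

Count edges: 10 edges.
By Handshaking Lemma: sum of degrees = 2 * 10 = 20.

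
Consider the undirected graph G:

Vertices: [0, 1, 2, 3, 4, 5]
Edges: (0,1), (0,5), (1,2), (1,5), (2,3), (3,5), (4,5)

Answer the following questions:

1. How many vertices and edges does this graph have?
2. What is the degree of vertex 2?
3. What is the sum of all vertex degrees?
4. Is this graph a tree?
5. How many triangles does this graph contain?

Count: 6 vertices, 7 edges.
Vertex 2 has neighbors [1, 3], degree = 2.
Handshaking lemma: 2 * 7 = 14.
A tree on 6 vertices has 5 edges. This graph has 7 edges (2 extra). Not a tree.
Number of triangles = 1.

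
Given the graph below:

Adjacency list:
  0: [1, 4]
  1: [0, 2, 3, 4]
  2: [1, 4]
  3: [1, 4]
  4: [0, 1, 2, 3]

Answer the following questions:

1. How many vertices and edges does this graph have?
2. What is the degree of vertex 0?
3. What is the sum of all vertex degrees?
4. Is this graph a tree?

Count: 5 vertices, 7 edges.
Vertex 0 has neighbors [1, 4], degree = 2.
Handshaking lemma: 2 * 7 = 14.
A tree on 5 vertices has 4 edges. This graph has 7 edges (3 extra). Not a tree.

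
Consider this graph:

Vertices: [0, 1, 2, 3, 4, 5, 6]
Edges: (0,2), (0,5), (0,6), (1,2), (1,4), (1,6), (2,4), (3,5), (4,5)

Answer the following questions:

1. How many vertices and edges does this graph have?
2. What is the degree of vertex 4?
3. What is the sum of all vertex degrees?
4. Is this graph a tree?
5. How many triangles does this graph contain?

Count: 7 vertices, 9 edges.
Vertex 4 has neighbors [1, 2, 5], degree = 3.
Handshaking lemma: 2 * 9 = 18.
A tree on 7 vertices has 6 edges. This graph has 9 edges (3 extra). Not a tree.
Number of triangles = 1.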